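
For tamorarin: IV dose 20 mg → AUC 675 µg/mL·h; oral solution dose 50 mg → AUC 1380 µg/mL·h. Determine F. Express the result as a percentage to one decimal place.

F = (AUC_ev / D_ev) / (AUC_iv / D_iv)
  = (1380/50) / (675/20)
  = 27.6 / 33.75 = 0.8178
  = 81.78%

F = 81.8%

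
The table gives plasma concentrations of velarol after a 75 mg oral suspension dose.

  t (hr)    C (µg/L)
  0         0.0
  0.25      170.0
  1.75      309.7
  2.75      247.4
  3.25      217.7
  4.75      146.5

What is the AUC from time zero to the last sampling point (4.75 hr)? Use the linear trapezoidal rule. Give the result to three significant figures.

Trapezoidal AUC_0→4.75:
  [0→0.25]: (0.0+170.0)/2 × 0.25 = 21.25
  [0.25→1.75]: (170.0+309.7)/2 × 1.5 = 359.775
  [1.75→2.75]: (309.7+247.4)/2 × 1 = 278.55
  [2.75→3.25]: (247.4+217.7)/2 × 0.5 = 116.275
  [3.25→4.75]: (217.7+146.5)/2 × 1.5 = 273.15
  Sum = 1049.0 µg/L·hr

AUC = 1050 µg/L·hr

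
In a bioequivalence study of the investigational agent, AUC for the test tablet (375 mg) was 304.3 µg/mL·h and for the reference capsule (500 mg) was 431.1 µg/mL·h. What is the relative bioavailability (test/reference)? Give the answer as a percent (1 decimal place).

F_rel = 94.1%

F_rel = (AUC_test/D_test) / (AUC_ref/D_ref)
      = (304.3/375) / (431.1/500)
      = 0.811467 / 0.8622 = 0.9412 = 94.12%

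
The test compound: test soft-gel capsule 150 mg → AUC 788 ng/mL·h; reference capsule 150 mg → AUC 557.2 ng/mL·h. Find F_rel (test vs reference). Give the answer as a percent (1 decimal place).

F_rel = 141.4%

F_rel = (AUC_test/D_test) / (AUC_ref/D_ref)
      = (788/150) / (557.2/150)
      = 5.25333 / 3.71467 = 1.4142 = 141.42%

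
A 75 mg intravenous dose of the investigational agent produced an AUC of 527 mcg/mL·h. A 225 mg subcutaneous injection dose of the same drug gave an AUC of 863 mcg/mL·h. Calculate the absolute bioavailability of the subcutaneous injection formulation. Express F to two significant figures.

F = (AUC_ev / D_ev) / (AUC_iv / D_iv)
  = (863/225) / (527/75)
  = 3.83556 / 7.02667 = 0.5459

F = 0.55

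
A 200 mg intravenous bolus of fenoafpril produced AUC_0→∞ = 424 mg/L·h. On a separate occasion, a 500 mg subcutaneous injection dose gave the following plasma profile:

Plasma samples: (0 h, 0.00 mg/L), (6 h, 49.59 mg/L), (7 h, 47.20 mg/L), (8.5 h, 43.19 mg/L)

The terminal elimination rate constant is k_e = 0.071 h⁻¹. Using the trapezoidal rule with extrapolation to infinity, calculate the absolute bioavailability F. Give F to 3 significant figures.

F = 0.824

Trapezoidal AUC_0→8.5 (subcutaneous injection):
  [0→6]: (0.00+49.59)/2 × 6 = 148.77
  [6→7]: (49.59+47.20)/2 × 1 = 48.395
  [7→8.5]: (47.20+43.19)/2 × 1.5 = 67.7925
  Sum = 264.9575 mg/L·h
Tail: C_last/k_e = 43.19/0.071 = 608.310
AUC_0→∞ (subcutaneous injection) = 264.9575 + 608.310 = 873.2675 mg/L·h
F = (AUC_ev/D_ev)/(AUC_iv/D_iv) = (873.2675/500)/(424/200) = 1.746535/2.12 = 0.8238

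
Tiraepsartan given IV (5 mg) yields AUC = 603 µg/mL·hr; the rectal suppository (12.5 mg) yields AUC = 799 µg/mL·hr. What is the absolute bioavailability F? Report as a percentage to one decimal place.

F = (AUC_ev / D_ev) / (AUC_iv / D_iv)
  = (799/12.5) / (603/5)
  = 63.92 / 120.6 = 0.5300
  = 53.00%

F = 53.0%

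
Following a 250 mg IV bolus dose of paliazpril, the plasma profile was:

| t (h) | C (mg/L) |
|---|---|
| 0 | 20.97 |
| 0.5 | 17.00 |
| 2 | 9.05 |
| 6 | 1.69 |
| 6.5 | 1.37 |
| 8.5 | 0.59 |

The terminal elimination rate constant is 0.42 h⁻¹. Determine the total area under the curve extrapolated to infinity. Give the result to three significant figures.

AUC = 54.6 mg/L·h

Trapezoidal AUC_0→8.5:
  [0→0.5]: (20.97+17.00)/2 × 0.5 = 9.4925
  [0.5→2]: (17.00+9.05)/2 × 1.5 = 19.5375
  [2→6]: (9.05+1.69)/2 × 4 = 21.48
  [6→6.5]: (1.69+1.37)/2 × 0.5 = 0.765
  [6.5→8.5]: (1.37+0.59)/2 × 2 = 1.96
  Sum = 53.235 mg/L·h
Extrapolated tail: C_last / k_e = 0.59 / 0.42 = 1.405
AUC_0→∞ = 53.235 + 1.405 = 54.64 mg/L·h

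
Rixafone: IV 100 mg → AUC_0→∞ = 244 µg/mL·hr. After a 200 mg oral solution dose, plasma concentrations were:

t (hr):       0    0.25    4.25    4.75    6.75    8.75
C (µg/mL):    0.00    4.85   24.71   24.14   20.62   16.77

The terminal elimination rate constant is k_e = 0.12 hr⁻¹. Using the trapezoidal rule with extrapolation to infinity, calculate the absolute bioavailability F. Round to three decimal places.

F = 0.602

Trapezoidal AUC_0→8.75 (oral solution):
  [0→0.25]: (0.00+4.85)/2 × 0.25 = 0.60625
  [0.25→4.25]: (4.85+24.71)/2 × 4 = 59.12
  [4.25→4.75]: (24.71+24.14)/2 × 0.5 = 12.2125
  [4.75→6.75]: (24.14+20.62)/2 × 2 = 44.76
  [6.75→8.75]: (20.62+16.77)/2 × 2 = 37.39
  Sum = 154.08875 µg/mL·hr
Tail: C_last/k_e = 16.77/0.12 = 139.750
AUC_0→∞ (oral solution) = 154.08875 + 139.750 = 293.83875 µg/mL·hr
F = (AUC_ev/D_ev)/(AUC_iv/D_iv) = (293.83875/200)/(244/100) = 1.46919/2.44 = 0.6021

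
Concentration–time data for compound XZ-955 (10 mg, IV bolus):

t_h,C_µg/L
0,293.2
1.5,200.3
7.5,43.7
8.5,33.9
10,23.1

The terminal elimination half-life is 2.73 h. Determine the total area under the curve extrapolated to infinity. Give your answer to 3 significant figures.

AUC = 1270 µg/L·h

Trapezoidal AUC_0→10:
  [0→1.5]: (293.2+200.3)/2 × 1.5 = 370.125
  [1.5→7.5]: (200.3+43.7)/2 × 6 = 732.0
  [7.5→8.5]: (43.7+33.9)/2 × 1 = 38.8
  [8.5→10]: (33.9+23.1)/2 × 1.5 = 42.75
  Sum = 1183.675 µg/L·h
k_e = ln2 / t½ = 0.693147 / 2.73 = 0.2539 h^-1
Extrapolated tail: C_last / k_e = 23.1 / 0.2539 = 90.981
AUC_0→∞ = 1183.675 + 90.981 = 1274.656 µg/L·h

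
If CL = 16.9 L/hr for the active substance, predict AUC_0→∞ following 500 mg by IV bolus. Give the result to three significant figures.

AUC = 29.6 mg/L·hr

AUC_0→∞ = Dose_iv / CL
        = 500 / 16.9 = 29.5858 mg/L·hr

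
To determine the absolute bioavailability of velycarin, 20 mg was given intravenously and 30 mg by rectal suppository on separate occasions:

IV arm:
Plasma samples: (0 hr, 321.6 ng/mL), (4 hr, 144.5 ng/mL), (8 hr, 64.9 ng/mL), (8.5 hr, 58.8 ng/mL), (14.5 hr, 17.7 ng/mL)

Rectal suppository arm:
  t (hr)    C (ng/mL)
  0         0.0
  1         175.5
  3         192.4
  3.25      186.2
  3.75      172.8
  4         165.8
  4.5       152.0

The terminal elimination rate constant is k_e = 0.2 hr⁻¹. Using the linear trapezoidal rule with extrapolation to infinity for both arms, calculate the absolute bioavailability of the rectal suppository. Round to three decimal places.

F = 0.578

Trapezoidal AUC_0→14.5 (IV):
  [0→4]: (321.6+144.5)/2 × 4 = 932.2
  [4→8]: (144.5+64.9)/2 × 4 = 418.8
  [8→8.5]: (64.9+58.8)/2 × 0.5 = 30.925
  [8.5→14.5]: (58.8+17.7)/2 × 6 = 229.5
  Sum = 1611.425 ng/mL·hr
IV tail: 17.7/0.2 = 88.500; AUC_iv,0→∞ = 1611.425 + 88.500 = 1699.925 ng/mL·hr
Trapezoidal AUC_0→4.5 (rectal suppository):
  [0→1]: (0.0+175.5)/2 × 1 = 87.75
  [1→3]: (175.5+192.4)/2 × 2 = 367.9
  [3→3.25]: (192.4+186.2)/2 × 0.25 = 47.325
  [3.25→3.75]: (186.2+172.8)/2 × 0.5 = 89.75
  [3.75→4]: (172.8+165.8)/2 × 0.25 = 42.325
  [4→4.5]: (165.8+152.0)/2 × 0.5 = 79.45
  Sum = 714.5 ng/mL·hr
rectal suppository tail: 152.0/0.2 = 760.000; AUC_ev,0→∞ = 714.5 + 760.000 = 1474.5 ng/mL·hr
F = (AUC_ev/D_ev)/(AUC_iv/D_iv) = (1474.5/30)/(1699.925/20) = 49.15/84.99625 = 0.5783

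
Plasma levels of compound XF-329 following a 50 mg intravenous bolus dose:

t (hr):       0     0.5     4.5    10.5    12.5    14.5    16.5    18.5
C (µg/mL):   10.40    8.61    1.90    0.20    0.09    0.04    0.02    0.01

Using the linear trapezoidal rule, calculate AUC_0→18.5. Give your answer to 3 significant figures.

AUC = 32.6 µg/mL·hr

Trapezoidal AUC_0→18.5:
  [0→0.5]: (10.40+8.61)/2 × 0.5 = 4.7525
  [0.5→4.5]: (8.61+1.90)/2 × 4 = 21.02
  [4.5→10.5]: (1.90+0.20)/2 × 6 = 6.3
  [10.5→12.5]: (0.20+0.09)/2 × 2 = 0.29
  [12.5→14.5]: (0.09+0.04)/2 × 2 = 0.13
  [14.5→16.5]: (0.04+0.02)/2 × 2 = 0.06
  [16.5→18.5]: (0.02+0.01)/2 × 2 = 0.03
  Sum = 32.5825 µg/mL·hr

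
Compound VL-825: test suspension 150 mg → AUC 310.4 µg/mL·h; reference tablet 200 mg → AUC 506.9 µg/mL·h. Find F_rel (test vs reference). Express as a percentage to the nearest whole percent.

F_rel = 82%

F_rel = (AUC_test/D_test) / (AUC_ref/D_ref)
      = (310.4/150) / (506.9/200)
      = 2.06933 / 2.5345 = 0.8165 = 81.65%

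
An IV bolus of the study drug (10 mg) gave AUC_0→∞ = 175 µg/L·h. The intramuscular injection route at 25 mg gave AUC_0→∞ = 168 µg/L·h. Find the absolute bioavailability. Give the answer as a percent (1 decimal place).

F = (AUC_ev / D_ev) / (AUC_iv / D_iv)
  = (168/25) / (175/10)
  = 6.72 / 17.5 = 0.3840
  = 38.40%

F = 38.4%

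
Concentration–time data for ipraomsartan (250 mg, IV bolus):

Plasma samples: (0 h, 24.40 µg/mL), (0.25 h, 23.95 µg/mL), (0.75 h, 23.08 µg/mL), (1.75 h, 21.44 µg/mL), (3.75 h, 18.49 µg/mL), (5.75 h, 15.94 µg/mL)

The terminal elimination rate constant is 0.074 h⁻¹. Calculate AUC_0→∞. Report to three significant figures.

Trapezoidal AUC_0→5.75:
  [0→0.25]: (24.40+23.95)/2 × 0.25 = 6.04375
  [0.25→0.75]: (23.95+23.08)/2 × 0.5 = 11.7575
  [0.75→1.75]: (23.08+21.44)/2 × 1 = 22.26
  [1.75→3.75]: (21.44+18.49)/2 × 2 = 39.93
  [3.75→5.75]: (18.49+15.94)/2 × 2 = 34.43
  Sum = 114.42125 µg/mL·h
Extrapolated tail: C_last / k_e = 15.94 / 0.074 = 215.405
AUC_0→∞ = 114.42125 + 215.405 = 329.82625 µg/mL·h

AUC = 330 µg/mL·h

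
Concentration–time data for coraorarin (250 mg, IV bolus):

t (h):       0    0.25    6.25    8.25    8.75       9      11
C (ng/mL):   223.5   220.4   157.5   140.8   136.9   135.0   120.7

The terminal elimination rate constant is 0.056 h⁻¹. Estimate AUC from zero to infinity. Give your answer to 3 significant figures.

Trapezoidal AUC_0→11:
  [0→0.25]: (223.5+220.4)/2 × 0.25 = 55.4875
  [0.25→6.25]: (220.4+157.5)/2 × 6 = 1133.7
  [6.25→8.25]: (157.5+140.8)/2 × 2 = 298.3
  [8.25→8.75]: (140.8+136.9)/2 × 0.5 = 69.425
  [8.75→9]: (136.9+135.0)/2 × 0.25 = 33.9875
  [9→11]: (135.0+120.7)/2 × 2 = 255.7
  Sum = 1846.6 ng/mL·h
Extrapolated tail: C_last / k_e = 120.7 / 0.056 = 2155.357
AUC_0→∞ = 1846.6 + 2155.357 = 4001.957 ng/mL·h

AUC = 4000 ng/mL·h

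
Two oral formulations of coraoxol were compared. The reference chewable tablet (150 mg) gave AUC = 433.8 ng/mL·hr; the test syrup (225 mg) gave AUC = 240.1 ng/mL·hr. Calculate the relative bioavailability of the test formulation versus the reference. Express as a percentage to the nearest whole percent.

F_rel = 37%

F_rel = (AUC_test/D_test) / (AUC_ref/D_ref)
      = (240.1/225) / (433.8/150)
      = 1.06711 / 2.892 = 0.3690 = 36.90%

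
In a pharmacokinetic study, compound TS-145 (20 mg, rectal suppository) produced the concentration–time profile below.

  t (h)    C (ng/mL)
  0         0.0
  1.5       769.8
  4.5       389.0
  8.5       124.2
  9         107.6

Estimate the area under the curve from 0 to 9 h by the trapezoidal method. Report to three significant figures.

Trapezoidal AUC_0→9:
  [0→1.5]: (0.0+769.8)/2 × 1.5 = 577.35
  [1.5→4.5]: (769.8+389.0)/2 × 3 = 1738.2
  [4.5→8.5]: (389.0+124.2)/2 × 4 = 1026.4
  [8.5→9]: (124.2+107.6)/2 × 0.5 = 57.95
  Sum = 3399.9 ng/mL·h

AUC = 3400 ng/mL·h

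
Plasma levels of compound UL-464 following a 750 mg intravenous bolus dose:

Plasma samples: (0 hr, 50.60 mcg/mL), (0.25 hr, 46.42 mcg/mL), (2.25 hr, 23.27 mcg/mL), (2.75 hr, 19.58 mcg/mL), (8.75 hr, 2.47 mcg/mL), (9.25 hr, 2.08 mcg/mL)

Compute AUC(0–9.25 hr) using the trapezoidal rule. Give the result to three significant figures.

AUC = 160 mcg/mL·hr

Trapezoidal AUC_0→9.25:
  [0→0.25]: (50.60+46.42)/2 × 0.25 = 12.1275
  [0.25→2.25]: (46.42+23.27)/2 × 2 = 69.69
  [2.25→2.75]: (23.27+19.58)/2 × 0.5 = 10.7125
  [2.75→8.75]: (19.58+2.47)/2 × 6 = 66.15
  [8.75→9.25]: (2.47+2.08)/2 × 0.5 = 1.1375
  Sum = 159.8175 mcg/mL·hr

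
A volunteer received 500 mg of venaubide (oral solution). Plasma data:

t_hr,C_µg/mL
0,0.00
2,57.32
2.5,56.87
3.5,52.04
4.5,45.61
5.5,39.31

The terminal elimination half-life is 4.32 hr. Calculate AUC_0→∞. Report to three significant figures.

AUC = 477 µg/mL·hr

Trapezoidal AUC_0→5.5:
  [0→2]: (0.00+57.32)/2 × 2 = 57.32
  [2→2.5]: (57.32+56.87)/2 × 0.5 = 28.5475
  [2.5→3.5]: (56.87+52.04)/2 × 1 = 54.455
  [3.5→4.5]: (52.04+45.61)/2 × 1 = 48.825
  [4.5→5.5]: (45.61+39.31)/2 × 1 = 42.46
  Sum = 231.6075 µg/mL·hr
k_e = ln2 / t½ = 0.693147 / 4.32 = 0.1605 hr^-1
Extrapolated tail: C_last / k_e = 39.31 / 0.1605 = 244.922
AUC_0→∞ = 231.6075 + 244.922 = 476.5295 µg/mL·hr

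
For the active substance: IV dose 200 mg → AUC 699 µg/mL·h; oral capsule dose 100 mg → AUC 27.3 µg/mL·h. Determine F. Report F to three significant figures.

F = (AUC_ev / D_ev) / (AUC_iv / D_iv)
  = (27.3/100) / (699/200)
  = 0.273 / 3.495 = 0.0781

F = 0.0781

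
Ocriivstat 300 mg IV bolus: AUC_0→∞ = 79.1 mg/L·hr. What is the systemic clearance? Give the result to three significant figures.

CL = Dose_iv / AUC_0→∞
   = 300 / 79.1 = 3.79267 L/hr

CL = 3.79 L/hr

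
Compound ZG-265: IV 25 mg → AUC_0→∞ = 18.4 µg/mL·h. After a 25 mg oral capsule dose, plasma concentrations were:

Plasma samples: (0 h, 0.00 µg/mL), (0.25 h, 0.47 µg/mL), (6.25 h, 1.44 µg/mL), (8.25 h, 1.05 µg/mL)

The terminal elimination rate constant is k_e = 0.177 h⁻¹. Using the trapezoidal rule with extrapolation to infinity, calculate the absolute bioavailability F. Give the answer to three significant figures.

F = 0.772

Trapezoidal AUC_0→8.25 (oral capsule):
  [0→0.25]: (0.00+0.47)/2 × 0.25 = 0.05875
  [0.25→6.25]: (0.47+1.44)/2 × 6 = 5.73
  [6.25→8.25]: (1.44+1.05)/2 × 2 = 2.49
  Sum = 8.27875 µg/mL·h
Tail: C_last/k_e = 1.05/0.177 = 5.932
AUC_0→∞ (oral capsule) = 8.27875 + 5.932 = 14.21075 µg/mL·h
F = (AUC_ev/D_ev)/(AUC_iv/D_iv) = (14.21075/25)/(18.4/25) = 0.56843/0.736 = 0.7723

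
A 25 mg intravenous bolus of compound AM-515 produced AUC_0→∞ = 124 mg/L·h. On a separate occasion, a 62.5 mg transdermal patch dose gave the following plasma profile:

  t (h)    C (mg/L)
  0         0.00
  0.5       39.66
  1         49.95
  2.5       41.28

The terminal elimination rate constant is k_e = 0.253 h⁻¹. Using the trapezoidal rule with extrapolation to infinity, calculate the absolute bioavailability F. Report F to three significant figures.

Trapezoidal AUC_0→2.5 (transdermal patch):
  [0→0.5]: (0.00+39.66)/2 × 0.5 = 9.915
  [0.5→1]: (39.66+49.95)/2 × 0.5 = 22.4025
  [1→2.5]: (49.95+41.28)/2 × 1.5 = 68.4225
  Sum = 100.74 mg/L·h
Tail: C_last/k_e = 41.28/0.253 = 163.162
AUC_0→∞ (transdermal patch) = 100.74 + 163.162 = 263.902 mg/L·h
F = (AUC_ev/D_ev)/(AUC_iv/D_iv) = (263.902/62.5)/(124/25) = 4.222432/4.96 = 0.8513

F = 0.851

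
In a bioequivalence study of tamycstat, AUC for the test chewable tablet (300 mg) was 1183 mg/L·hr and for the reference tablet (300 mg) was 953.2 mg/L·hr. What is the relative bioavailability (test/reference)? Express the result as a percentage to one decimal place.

F_rel = 124.1%

F_rel = (AUC_test/D_test) / (AUC_ref/D_ref)
      = (1183/300) / (953.2/300)
      = 3.94333 / 3.17733 = 1.2411 = 124.11%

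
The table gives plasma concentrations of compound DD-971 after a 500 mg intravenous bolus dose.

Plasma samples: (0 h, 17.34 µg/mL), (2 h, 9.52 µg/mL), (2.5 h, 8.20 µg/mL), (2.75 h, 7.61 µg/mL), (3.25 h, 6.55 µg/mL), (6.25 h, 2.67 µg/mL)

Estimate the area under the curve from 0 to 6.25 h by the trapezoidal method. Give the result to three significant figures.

Trapezoidal AUC_0→6.25:
  [0→2]: (17.34+9.52)/2 × 2 = 26.86
  [2→2.5]: (9.52+8.20)/2 × 0.5 = 4.43
  [2.5→2.75]: (8.20+7.61)/2 × 0.25 = 1.97625
  [2.75→3.25]: (7.61+6.55)/2 × 0.5 = 3.54
  [3.25→6.25]: (6.55+2.67)/2 × 3 = 13.83
  Sum = 50.63625 µg/mL·h

AUC = 50.6 µg/mL·h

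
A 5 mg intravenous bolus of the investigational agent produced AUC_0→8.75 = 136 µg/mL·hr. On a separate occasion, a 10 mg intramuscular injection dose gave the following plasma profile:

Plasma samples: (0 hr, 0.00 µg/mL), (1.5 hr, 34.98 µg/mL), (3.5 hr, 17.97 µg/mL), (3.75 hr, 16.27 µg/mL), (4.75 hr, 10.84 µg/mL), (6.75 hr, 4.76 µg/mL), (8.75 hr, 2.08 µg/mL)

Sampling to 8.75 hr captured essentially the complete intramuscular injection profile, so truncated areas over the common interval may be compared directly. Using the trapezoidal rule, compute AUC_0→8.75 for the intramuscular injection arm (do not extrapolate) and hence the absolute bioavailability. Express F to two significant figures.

F = 0.44

Trapezoidal AUC_0→8.75 (intramuscular injection):
  [0→1.5]: (0.00+34.98)/2 × 1.5 = 26.235
  [1.5→3.5]: (34.98+17.97)/2 × 2 = 52.95
  [3.5→3.75]: (17.97+16.27)/2 × 0.25 = 4.28
  [3.75→4.75]: (16.27+10.84)/2 × 1 = 13.555
  [4.75→6.75]: (10.84+4.76)/2 × 2 = 15.6
  [6.75→8.75]: (4.76+2.08)/2 × 2 = 6.84
  Sum = 119.46 µg/mL·hr
F = (AUC_ev/D_ev)/(AUC_iv/D_iv) = (119.46/10)/(136/5) = 11.946/27.2 = 0.4392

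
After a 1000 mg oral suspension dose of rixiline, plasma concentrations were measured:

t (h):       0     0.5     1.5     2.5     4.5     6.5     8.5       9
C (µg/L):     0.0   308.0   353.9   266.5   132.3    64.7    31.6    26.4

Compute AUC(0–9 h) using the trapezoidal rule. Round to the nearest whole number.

AUC = 1425 µg/L·h

Trapezoidal AUC_0→9:
  [0→0.5]: (0.0+308.0)/2 × 0.5 = 77.0
  [0.5→1.5]: (308.0+353.9)/2 × 1 = 330.95
  [1.5→2.5]: (353.9+266.5)/2 × 1 = 310.2
  [2.5→4.5]: (266.5+132.3)/2 × 2 = 398.8
  [4.5→6.5]: (132.3+64.7)/2 × 2 = 197.0
  [6.5→8.5]: (64.7+31.6)/2 × 2 = 96.3
  [8.5→9]: (31.6+26.4)/2 × 0.5 = 14.5
  Sum = 1424.75 µg/L·h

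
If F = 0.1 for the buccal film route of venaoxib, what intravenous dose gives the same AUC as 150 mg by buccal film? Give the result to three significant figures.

Systemic exposure from an extravascular dose = F × D_ev, so the equivalent IV dose is F × D_ev.
D_iv = F × D_ev = 0.1 × 150 = 15 mg

D_iv = 15.0 mg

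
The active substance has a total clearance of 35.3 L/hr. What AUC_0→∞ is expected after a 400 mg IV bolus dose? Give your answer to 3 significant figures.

AUC = 11.3 mg/L·hr

AUC_0→∞ = Dose_iv / CL
        = 400 / 35.3 = 11.3314 mg/L·hr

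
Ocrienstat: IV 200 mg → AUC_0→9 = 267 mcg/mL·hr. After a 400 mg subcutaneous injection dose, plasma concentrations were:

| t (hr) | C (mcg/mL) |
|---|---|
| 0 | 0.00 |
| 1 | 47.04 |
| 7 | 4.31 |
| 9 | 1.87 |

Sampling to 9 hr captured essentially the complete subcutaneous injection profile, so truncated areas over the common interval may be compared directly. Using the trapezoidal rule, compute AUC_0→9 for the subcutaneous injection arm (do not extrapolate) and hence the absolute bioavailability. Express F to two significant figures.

F = 0.34

Trapezoidal AUC_0→9 (subcutaneous injection):
  [0→1]: (0.00+47.04)/2 × 1 = 23.52
  [1→7]: (47.04+4.31)/2 × 6 = 154.05
  [7→9]: (4.31+1.87)/2 × 2 = 6.18
  Sum = 183.75 mcg/mL·hr
F = (AUC_ev/D_ev)/(AUC_iv/D_iv) = (183.75/400)/(267/200) = 0.459375/1.335 = 0.3441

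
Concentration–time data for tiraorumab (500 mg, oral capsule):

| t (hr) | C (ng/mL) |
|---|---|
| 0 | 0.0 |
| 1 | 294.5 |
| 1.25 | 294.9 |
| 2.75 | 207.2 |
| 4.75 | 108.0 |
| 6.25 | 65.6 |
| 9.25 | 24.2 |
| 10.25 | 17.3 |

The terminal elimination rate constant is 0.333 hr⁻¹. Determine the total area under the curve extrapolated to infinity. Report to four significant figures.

Trapezoidal AUC_0→10.25:
  [0→1]: (0.0+294.5)/2 × 1 = 147.25
  [1→1.25]: (294.5+294.9)/2 × 0.25 = 73.675
  [1.25→2.75]: (294.9+207.2)/2 × 1.5 = 376.575
  [2.75→4.75]: (207.2+108.0)/2 × 2 = 315.2
  [4.75→6.25]: (108.0+65.6)/2 × 1.5 = 130.2
  [6.25→9.25]: (65.6+24.2)/2 × 3 = 134.7
  [9.25→10.25]: (24.2+17.3)/2 × 1 = 20.75
  Sum = 1198.35 ng/mL·hr
Extrapolated tail: C_last / k_e = 17.3 / 0.333 = 51.952
AUC_0→∞ = 1198.35 + 51.952 = 1250.302 ng/mL·hr

AUC = 1250 ng/mL·hr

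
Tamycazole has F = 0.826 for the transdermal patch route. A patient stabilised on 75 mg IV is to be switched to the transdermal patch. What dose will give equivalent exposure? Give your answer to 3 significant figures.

D_transdermal = 90.8 mg

For equal systemic exposure: F × D_ev = D_iv
D_ev = D_iv / F = 75 / 0.826 = 90.799 mg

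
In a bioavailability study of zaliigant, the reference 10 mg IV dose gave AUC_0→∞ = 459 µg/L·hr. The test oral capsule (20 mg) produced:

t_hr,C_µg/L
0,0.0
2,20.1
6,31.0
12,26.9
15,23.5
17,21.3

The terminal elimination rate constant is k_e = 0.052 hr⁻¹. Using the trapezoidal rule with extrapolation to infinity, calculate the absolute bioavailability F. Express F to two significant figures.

F = 0.90

Trapezoidal AUC_0→17 (oral capsule):
  [0→2]: (0.0+20.1)/2 × 2 = 20.1
  [2→6]: (20.1+31.0)/2 × 4 = 102.2
  [6→12]: (31.0+26.9)/2 × 6 = 173.7
  [12→15]: (26.9+23.5)/2 × 3 = 75.6
  [15→17]: (23.5+21.3)/2 × 2 = 44.8
  Sum = 416.4 µg/L·hr
Tail: C_last/k_e = 21.3/0.052 = 409.615
AUC_0→∞ (oral capsule) = 416.4 + 409.615 = 826.015 µg/L·hr
F = (AUC_ev/D_ev)/(AUC_iv/D_iv) = (826.015/20)/(459/10) = 41.30075/45.9 = 0.8998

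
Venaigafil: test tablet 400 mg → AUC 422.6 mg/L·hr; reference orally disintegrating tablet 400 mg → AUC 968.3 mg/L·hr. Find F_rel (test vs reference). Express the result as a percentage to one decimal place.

F_rel = (AUC_test/D_test) / (AUC_ref/D_ref)
      = (422.6/400) / (968.3/400)
      = 1.0565 / 2.42075 = 0.4364 = 43.64%

F_rel = 43.6%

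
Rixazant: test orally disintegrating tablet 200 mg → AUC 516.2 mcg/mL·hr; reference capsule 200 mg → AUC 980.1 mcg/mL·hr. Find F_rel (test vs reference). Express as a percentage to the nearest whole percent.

F_rel = 53%

F_rel = (AUC_test/D_test) / (AUC_ref/D_ref)
      = (516.2/200) / (980.1/200)
      = 2.581 / 4.9005 = 0.5267 = 52.67%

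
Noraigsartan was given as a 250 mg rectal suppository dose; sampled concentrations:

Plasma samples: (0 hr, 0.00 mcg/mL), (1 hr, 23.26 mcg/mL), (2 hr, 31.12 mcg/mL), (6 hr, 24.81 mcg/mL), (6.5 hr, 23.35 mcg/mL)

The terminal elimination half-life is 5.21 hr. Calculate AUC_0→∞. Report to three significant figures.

AUC = 338 mcg/mL·hr

Trapezoidal AUC_0→6.5:
  [0→1]: (0.00+23.26)/2 × 1 = 11.63
  [1→2]: (23.26+31.12)/2 × 1 = 27.19
  [2→6]: (31.12+24.81)/2 × 4 = 111.86
  [6→6.5]: (24.81+23.35)/2 × 0.5 = 12.04
  Sum = 162.72 mcg/mL·hr
k_e = ln2 / t½ = 0.693147 / 5.21 = 0.1330 hr^-1
Extrapolated tail: C_last / k_e = 23.35 / 0.133 = 175.564
AUC_0→∞ = 162.72 + 175.564 = 338.284 mcg/mL·hr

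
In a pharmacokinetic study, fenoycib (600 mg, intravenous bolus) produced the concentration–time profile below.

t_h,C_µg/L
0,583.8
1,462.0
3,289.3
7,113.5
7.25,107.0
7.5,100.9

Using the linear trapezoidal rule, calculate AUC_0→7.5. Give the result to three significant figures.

AUC = 2130 µg/L·h

Trapezoidal AUC_0→7.5:
  [0→1]: (583.8+462.0)/2 × 1 = 522.9
  [1→3]: (462.0+289.3)/2 × 2 = 751.3
  [3→7]: (289.3+113.5)/2 × 4 = 805.6
  [7→7.25]: (113.5+107.0)/2 × 0.25 = 27.5625
  [7.25→7.5]: (107.0+100.9)/2 × 0.25 = 25.9875
  Sum = 2133.35 µg/L·h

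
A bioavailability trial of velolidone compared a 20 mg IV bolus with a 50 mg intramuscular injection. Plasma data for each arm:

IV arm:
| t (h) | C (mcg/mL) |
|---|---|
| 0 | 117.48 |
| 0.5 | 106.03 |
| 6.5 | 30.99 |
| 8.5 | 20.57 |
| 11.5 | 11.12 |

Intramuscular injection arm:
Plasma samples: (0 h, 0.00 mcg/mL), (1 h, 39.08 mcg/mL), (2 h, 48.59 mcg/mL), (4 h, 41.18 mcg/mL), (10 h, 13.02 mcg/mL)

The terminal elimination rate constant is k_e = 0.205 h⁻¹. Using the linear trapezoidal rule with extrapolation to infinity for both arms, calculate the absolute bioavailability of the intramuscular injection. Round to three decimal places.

F = 0.245

Trapezoidal AUC_0→11.5 (IV):
  [0→0.5]: (117.48+106.03)/2 × 0.5 = 55.8775
  [0.5→6.5]: (106.03+30.99)/2 × 6 = 411.06
  [6.5→8.5]: (30.99+20.57)/2 × 2 = 51.56
  [8.5→11.5]: (20.57+11.12)/2 × 3 = 47.535
  Sum = 566.0325 mcg/mL·h
IV tail: 11.12/0.205 = 54.244; AUC_iv,0→∞ = 566.0325 + 54.244 = 620.2765 mcg/mL·h
Trapezoidal AUC_0→10 (intramuscular injection):
  [0→1]: (0.00+39.08)/2 × 1 = 19.54
  [1→2]: (39.08+48.59)/2 × 1 = 43.835
  [2→4]: (48.59+41.18)/2 × 2 = 89.77
  [4→10]: (41.18+13.02)/2 × 6 = 162.6
  Sum = 315.745 mcg/mL·h
intramuscular injection tail: 13.02/0.205 = 63.512; AUC_ev,0→∞ = 315.745 + 63.512 = 379.257 mcg/mL·h
F = (AUC_ev/D_ev)/(AUC_iv/D_iv) = (379.257/50)/(620.2765/20) = 7.58514/31.013825 = 0.2446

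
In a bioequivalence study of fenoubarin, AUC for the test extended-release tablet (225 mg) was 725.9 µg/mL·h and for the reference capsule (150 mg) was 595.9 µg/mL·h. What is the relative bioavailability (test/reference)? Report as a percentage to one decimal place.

F_rel = (AUC_test/D_test) / (AUC_ref/D_ref)
      = (725.9/225) / (595.9/150)
      = 3.22622 / 3.97267 = 0.8121 = 81.21%

F_rel = 81.2%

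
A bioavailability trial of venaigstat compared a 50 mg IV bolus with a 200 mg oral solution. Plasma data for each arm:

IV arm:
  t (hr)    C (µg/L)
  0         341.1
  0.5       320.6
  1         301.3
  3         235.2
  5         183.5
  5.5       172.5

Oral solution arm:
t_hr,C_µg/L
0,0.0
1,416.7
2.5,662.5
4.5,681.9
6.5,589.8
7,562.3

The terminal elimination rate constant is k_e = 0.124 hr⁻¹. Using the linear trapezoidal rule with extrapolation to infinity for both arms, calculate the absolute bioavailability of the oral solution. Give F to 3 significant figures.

F = 0.767

Trapezoidal AUC_0→5.5 (IV):
  [0→0.5]: (341.1+320.6)/2 × 0.5 = 165.425
  [0.5→1]: (320.6+301.3)/2 × 0.5 = 155.475
  [1→3]: (301.3+235.2)/2 × 2 = 536.5
  [3→5]: (235.2+183.5)/2 × 2 = 418.7
  [5→5.5]: (183.5+172.5)/2 × 0.5 = 89.0
  Sum = 1365.1 µg/L·hr
IV tail: 172.5/0.124 = 1391.129; AUC_iv,0→∞ = 1365.1 + 1391.129 = 2756.229 µg/L·hr
Trapezoidal AUC_0→7 (oral solution):
  [0→1]: (0.0+416.7)/2 × 1 = 208.35
  [1→2.5]: (416.7+662.5)/2 × 1.5 = 809.4
  [2.5→4.5]: (662.5+681.9)/2 × 2 = 1344.4
  [4.5→6.5]: (681.9+589.8)/2 × 2 = 1271.7
  [6.5→7]: (589.8+562.3)/2 × 0.5 = 288.025
  Sum = 3921.875 µg/L·hr
oral solution tail: 562.3/0.124 = 4534.677; AUC_ev,0→∞ = 3921.875 + 4534.677 = 8456.552 µg/L·hr
F = (AUC_ev/D_ev)/(AUC_iv/D_iv) = (8456.552/200)/(2756.229/50) = 42.28276/55.12458 = 0.7670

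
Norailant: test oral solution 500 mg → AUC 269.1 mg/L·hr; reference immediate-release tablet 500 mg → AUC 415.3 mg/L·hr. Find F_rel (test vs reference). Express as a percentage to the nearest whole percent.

F_rel = (AUC_test/D_test) / (AUC_ref/D_ref)
      = (269.1/500) / (415.3/500)
      = 0.5382 / 0.8306 = 0.6480 = 64.80%

F_rel = 65%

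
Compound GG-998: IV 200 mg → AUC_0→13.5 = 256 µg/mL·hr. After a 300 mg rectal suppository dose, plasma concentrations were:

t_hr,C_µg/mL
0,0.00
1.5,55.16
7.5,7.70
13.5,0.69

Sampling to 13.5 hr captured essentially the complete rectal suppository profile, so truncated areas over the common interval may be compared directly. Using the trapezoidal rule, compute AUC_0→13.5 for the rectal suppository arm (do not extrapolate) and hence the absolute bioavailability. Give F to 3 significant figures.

Trapezoidal AUC_0→13.5 (rectal suppository):
  [0→1.5]: (0.00+55.16)/2 × 1.5 = 41.37
  [1.5→7.5]: (55.16+7.70)/2 × 6 = 188.58
  [7.5→13.5]: (7.70+0.69)/2 × 6 = 25.17
  Sum = 255.12 µg/mL·hr
F = (AUC_ev/D_ev)/(AUC_iv/D_iv) = (255.12/300)/(256/200) = 0.8504/1.28 = 0.6644

F = 0.664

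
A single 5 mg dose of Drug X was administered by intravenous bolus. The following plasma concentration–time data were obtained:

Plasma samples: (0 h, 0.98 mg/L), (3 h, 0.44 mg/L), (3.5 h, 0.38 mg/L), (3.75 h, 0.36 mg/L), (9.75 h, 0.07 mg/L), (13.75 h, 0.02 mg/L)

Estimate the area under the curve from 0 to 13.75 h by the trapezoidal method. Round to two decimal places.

Trapezoidal AUC_0→13.75:
  [0→3]: (0.98+0.44)/2 × 3 = 2.13
  [3→3.5]: (0.44+0.38)/2 × 0.5 = 0.205
  [3.5→3.75]: (0.38+0.36)/2 × 0.25 = 0.0925
  [3.75→9.75]: (0.36+0.07)/2 × 6 = 1.29
  [9.75→13.75]: (0.07+0.02)/2 × 4 = 0.18
  Sum = 3.8975 mg/L·h

AUC = 3.90 mg/L·h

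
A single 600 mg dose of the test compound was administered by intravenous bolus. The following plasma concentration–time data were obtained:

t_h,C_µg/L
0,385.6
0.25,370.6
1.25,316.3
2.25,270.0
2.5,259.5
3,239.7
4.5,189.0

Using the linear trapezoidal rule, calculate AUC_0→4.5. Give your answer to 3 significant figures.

AUC = 1240 µg/L·h

Trapezoidal AUC_0→4.5:
  [0→0.25]: (385.6+370.6)/2 × 0.25 = 94.525
  [0.25→1.25]: (370.6+316.3)/2 × 1 = 343.45
  [1.25→2.25]: (316.3+270.0)/2 × 1 = 293.15
  [2.25→2.5]: (270.0+259.5)/2 × 0.25 = 66.1875
  [2.5→3]: (259.5+239.7)/2 × 0.5 = 124.8
  [3→4.5]: (239.7+189.0)/2 × 1.5 = 321.525
  Sum = 1243.6375 µg/L·h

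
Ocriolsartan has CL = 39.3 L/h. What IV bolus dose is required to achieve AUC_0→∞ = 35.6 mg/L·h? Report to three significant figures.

Dose_iv = CL × AUC_0→∞
     = 39.3 × 35.6 = 1399.08 mg

Dose = 1400 mg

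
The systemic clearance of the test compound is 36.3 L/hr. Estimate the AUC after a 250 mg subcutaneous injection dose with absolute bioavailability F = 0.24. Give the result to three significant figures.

AUC = 1.65 mg/L·hr

AUC_0→∞ = F × Dose / CL
        = 0.24 × 250 / 36.3 = 1.65289 mg/L·hr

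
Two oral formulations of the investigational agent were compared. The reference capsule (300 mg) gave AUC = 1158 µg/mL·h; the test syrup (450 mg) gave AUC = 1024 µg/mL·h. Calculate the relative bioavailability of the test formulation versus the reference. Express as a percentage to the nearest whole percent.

F_rel = 59%

F_rel = (AUC_test/D_test) / (AUC_ref/D_ref)
      = (1024/450) / (1158/300)
      = 2.27556 / 3.86 = 0.5895 = 58.95%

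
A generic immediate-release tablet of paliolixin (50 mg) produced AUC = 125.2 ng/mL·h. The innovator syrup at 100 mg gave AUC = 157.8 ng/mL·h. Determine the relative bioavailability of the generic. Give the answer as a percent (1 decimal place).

F_rel = (AUC_test/D_test) / (AUC_ref/D_ref)
      = (125.2/50) / (157.8/100)
      = 2.504 / 1.578 = 1.5868 = 158.68%

F_rel = 158.7%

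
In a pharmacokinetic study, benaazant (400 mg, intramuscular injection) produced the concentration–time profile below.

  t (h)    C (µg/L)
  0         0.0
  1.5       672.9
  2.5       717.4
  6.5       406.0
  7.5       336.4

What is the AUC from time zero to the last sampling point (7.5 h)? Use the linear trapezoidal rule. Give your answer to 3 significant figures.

AUC = 3820 µg/L·h

Trapezoidal AUC_0→7.5:
  [0→1.5]: (0.0+672.9)/2 × 1.5 = 504.675
  [1.5→2.5]: (672.9+717.4)/2 × 1 = 695.15
  [2.5→6.5]: (717.4+406.0)/2 × 4 = 2246.8
  [6.5→7.5]: (406.0+336.4)/2 × 1 = 371.2
  Sum = 3817.825 µg/L·h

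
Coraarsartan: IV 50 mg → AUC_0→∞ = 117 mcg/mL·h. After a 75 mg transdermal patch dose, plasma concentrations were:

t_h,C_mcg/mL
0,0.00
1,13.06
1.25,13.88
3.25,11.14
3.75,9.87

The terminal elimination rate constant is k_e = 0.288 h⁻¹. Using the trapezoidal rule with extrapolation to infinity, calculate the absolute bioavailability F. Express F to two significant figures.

F = 0.42

Trapezoidal AUC_0→3.75 (transdermal patch):
  [0→1]: (0.00+13.06)/2 × 1 = 6.53
  [1→1.25]: (13.06+13.88)/2 × 0.25 = 3.3675
  [1.25→3.25]: (13.88+11.14)/2 × 2 = 25.02
  [3.25→3.75]: (11.14+9.87)/2 × 0.5 = 5.2525
  Sum = 40.17 mcg/mL·h
Tail: C_last/k_e = 9.87/0.288 = 34.271
AUC_0→∞ (transdermal patch) = 40.17 + 34.271 = 74.441 mcg/mL·h
F = (AUC_ev/D_ev)/(AUC_iv/D_iv) = (74.441/75)/(117/50) = 0.992547/2.34 = 0.4242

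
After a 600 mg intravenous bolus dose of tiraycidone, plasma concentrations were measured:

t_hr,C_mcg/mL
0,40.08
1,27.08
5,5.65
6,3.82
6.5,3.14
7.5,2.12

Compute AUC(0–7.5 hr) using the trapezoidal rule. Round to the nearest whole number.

AUC = 108 mcg/mL·hr

Trapezoidal AUC_0→7.5:
  [0→1]: (40.08+27.08)/2 × 1 = 33.58
  [1→5]: (27.08+5.65)/2 × 4 = 65.46
  [5→6]: (5.65+3.82)/2 × 1 = 4.735
  [6→6.5]: (3.82+3.14)/2 × 0.5 = 1.74
  [6.5→7.5]: (3.14+2.12)/2 × 1 = 2.63
  Sum = 108.145 mcg/mL·hr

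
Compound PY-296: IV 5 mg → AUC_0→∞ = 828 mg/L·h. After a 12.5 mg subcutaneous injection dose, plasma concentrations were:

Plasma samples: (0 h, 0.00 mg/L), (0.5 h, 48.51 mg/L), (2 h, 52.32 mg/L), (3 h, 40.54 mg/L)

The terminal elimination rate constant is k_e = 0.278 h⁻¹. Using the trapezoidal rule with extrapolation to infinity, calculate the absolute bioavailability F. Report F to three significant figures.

F = 0.135

Trapezoidal AUC_0→3 (subcutaneous injection):
  [0→0.5]: (0.00+48.51)/2 × 0.5 = 12.1275
  [0.5→2]: (48.51+52.32)/2 × 1.5 = 75.6225
  [2→3]: (52.32+40.54)/2 × 1 = 46.43
  Sum = 134.18 mg/L·h
Tail: C_last/k_e = 40.54/0.278 = 145.827
AUC_0→∞ (subcutaneous injection) = 134.18 + 145.827 = 280.007 mg/L·h
F = (AUC_ev/D_ev)/(AUC_iv/D_iv) = (280.007/12.5)/(828/5) = 22.40056/165.6 = 0.1353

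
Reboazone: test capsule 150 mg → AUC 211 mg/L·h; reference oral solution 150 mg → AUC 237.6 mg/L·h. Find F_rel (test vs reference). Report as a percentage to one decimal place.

F_rel = 88.8%

F_rel = (AUC_test/D_test) / (AUC_ref/D_ref)
      = (211/150) / (237.6/150)
      = 1.40667 / 1.584 = 0.8880 = 88.80%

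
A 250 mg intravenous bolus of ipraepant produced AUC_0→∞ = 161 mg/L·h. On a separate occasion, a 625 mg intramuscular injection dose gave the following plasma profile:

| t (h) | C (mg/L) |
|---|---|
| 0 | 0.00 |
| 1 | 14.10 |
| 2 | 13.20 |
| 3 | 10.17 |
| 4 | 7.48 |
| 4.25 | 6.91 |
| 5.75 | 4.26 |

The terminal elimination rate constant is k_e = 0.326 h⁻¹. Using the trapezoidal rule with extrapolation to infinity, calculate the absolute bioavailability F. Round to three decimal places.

Trapezoidal AUC_0→5.75 (intramuscular injection):
  [0→1]: (0.00+14.10)/2 × 1 = 7.05
  [1→2]: (14.10+13.20)/2 × 1 = 13.65
  [2→3]: (13.20+10.17)/2 × 1 = 11.685
  [3→4]: (10.17+7.48)/2 × 1 = 8.825
  [4→4.25]: (7.48+6.91)/2 × 0.25 = 1.79875
  [4.25→5.75]: (6.91+4.26)/2 × 1.5 = 8.3775
  Sum = 51.38625 mg/L·h
Tail: C_last/k_e = 4.26/0.326 = 13.067
AUC_0→∞ (intramuscular injection) = 51.38625 + 13.067 = 64.45325 mg/L·h
F = (AUC_ev/D_ev)/(AUC_iv/D_iv) = (64.45325/625)/(161/250) = 0.1031252/0.644 = 0.1601

F = 0.160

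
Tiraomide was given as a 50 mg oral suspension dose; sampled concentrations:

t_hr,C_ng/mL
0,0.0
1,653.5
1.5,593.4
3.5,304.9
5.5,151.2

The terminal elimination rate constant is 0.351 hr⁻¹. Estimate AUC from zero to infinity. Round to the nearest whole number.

Trapezoidal AUC_0→5.5:
  [0→1]: (0.0+653.5)/2 × 1 = 326.75
  [1→1.5]: (653.5+593.4)/2 × 0.5 = 311.725
  [1.5→3.5]: (593.4+304.9)/2 × 2 = 898.3
  [3.5→5.5]: (304.9+151.2)/2 × 2 = 456.1
  Sum = 1992.875 ng/mL·hr
Extrapolated tail: C_last / k_e = 151.2 / 0.351 = 430.769
AUC_0→∞ = 1992.875 + 430.769 = 2423.644 ng/mL·hr

AUC = 2424 ng/mL·hr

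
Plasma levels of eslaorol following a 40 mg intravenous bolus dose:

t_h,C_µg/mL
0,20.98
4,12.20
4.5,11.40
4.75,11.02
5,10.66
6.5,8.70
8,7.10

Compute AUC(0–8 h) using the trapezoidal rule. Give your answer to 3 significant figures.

Trapezoidal AUC_0→8:
  [0→4]: (20.98+12.20)/2 × 4 = 66.36
  [4→4.5]: (12.20+11.40)/2 × 0.5 = 5.9
  [4.5→4.75]: (11.40+11.02)/2 × 0.25 = 2.8025
  [4.75→5]: (11.02+10.66)/2 × 0.25 = 2.71
  [5→6.5]: (10.66+8.70)/2 × 1.5 = 14.52
  [6.5→8]: (8.70+7.10)/2 × 1.5 = 11.85
  Sum = 104.1425 µg/mL·h

AUC = 104 µg/mL·h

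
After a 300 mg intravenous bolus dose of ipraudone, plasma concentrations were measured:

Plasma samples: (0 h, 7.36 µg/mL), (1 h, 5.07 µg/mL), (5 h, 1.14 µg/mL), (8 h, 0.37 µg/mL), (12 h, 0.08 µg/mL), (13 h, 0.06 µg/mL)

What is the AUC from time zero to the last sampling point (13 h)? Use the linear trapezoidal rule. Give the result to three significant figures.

Trapezoidal AUC_0→13:
  [0→1]: (7.36+5.07)/2 × 1 = 6.215
  [1→5]: (5.07+1.14)/2 × 4 = 12.42
  [5→8]: (1.14+0.37)/2 × 3 = 2.265
  [8→12]: (0.37+0.08)/2 × 4 = 0.9
  [12→13]: (0.08+0.06)/2 × 1 = 0.07
  Sum = 21.87 µg/mL·h

AUC = 21.9 µg/mL·h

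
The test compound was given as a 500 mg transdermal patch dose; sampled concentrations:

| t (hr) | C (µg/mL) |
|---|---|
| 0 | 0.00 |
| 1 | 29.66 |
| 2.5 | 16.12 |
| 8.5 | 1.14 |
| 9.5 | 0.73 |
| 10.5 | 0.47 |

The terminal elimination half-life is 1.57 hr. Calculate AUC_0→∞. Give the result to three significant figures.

Trapezoidal AUC_0→10.5:
  [0→1]: (0.00+29.66)/2 × 1 = 14.83
  [1→2.5]: (29.66+16.12)/2 × 1.5 = 34.335
  [2.5→8.5]: (16.12+1.14)/2 × 6 = 51.78
  [8.5→9.5]: (1.14+0.73)/2 × 1 = 0.935
  [9.5→10.5]: (0.73+0.47)/2 × 1 = 0.6
  Sum = 102.48 µg/mL·hr
k_e = ln2 / t½ = 0.693147 / 1.57 = 0.4415 hr^-1
Extrapolated tail: C_last / k_e = 0.47 / 0.4415 = 1.065
AUC_0→∞ = 102.48 + 1.065 = 103.545 µg/mL·hr

AUC = 104 µg/mL·hr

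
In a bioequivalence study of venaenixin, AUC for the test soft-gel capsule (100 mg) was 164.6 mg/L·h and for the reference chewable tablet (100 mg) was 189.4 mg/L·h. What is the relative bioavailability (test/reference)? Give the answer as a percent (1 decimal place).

F_rel = 86.9%

F_rel = (AUC_test/D_test) / (AUC_ref/D_ref)
      = (164.6/100) / (189.4/100)
      = 1.646 / 1.894 = 0.8691 = 86.91%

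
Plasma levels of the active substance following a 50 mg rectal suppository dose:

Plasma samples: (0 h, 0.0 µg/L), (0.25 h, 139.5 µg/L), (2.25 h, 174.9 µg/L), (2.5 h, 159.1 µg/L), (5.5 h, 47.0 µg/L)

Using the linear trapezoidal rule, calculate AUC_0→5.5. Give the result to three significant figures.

AUC = 683 µg/L·h

Trapezoidal AUC_0→5.5:
  [0→0.25]: (0.0+139.5)/2 × 0.25 = 17.4375
  [0.25→2.25]: (139.5+174.9)/2 × 2 = 314.4
  [2.25→2.5]: (174.9+159.1)/2 × 0.25 = 41.75
  [2.5→5.5]: (159.1+47.0)/2 × 3 = 309.15
  Sum = 682.7375 µg/L·h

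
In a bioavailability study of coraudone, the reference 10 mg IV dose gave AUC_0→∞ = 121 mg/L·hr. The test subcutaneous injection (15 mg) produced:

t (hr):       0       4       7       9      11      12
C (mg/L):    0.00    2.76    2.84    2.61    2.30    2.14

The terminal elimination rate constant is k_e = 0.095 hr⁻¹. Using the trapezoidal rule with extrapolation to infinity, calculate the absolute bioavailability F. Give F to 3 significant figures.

F = 0.270

Trapezoidal AUC_0→12 (subcutaneous injection):
  [0→4]: (0.00+2.76)/2 × 4 = 5.52
  [4→7]: (2.76+2.84)/2 × 3 = 8.4
  [7→9]: (2.84+2.61)/2 × 2 = 5.45
  [9→11]: (2.61+2.30)/2 × 2 = 4.91
  [11→12]: (2.30+2.14)/2 × 1 = 2.22
  Sum = 26.5 mg/L·hr
Tail: C_last/k_e = 2.14/0.095 = 22.526
AUC_0→∞ (subcutaneous injection) = 26.5 + 22.526 = 49.026 mg/L·hr
F = (AUC_ev/D_ev)/(AUC_iv/D_iv) = (49.026/15)/(121/10) = 3.2684/12.1 = 0.2701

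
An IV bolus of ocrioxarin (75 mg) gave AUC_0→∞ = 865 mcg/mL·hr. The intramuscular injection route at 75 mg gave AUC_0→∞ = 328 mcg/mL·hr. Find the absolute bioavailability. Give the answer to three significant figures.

F = (AUC_ev / D_ev) / (AUC_iv / D_iv)
  = (328/75) / (865/75)
  = 4.37333 / 11.5333 = 0.3792

F = 0.379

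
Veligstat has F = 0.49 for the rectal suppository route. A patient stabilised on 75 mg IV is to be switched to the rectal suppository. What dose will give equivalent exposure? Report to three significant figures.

For equal systemic exposure: F × D_ev = D_iv
D_ev = D_iv / F = 75 / 0.49 = 153.061 mg

D_rectal = 153 mg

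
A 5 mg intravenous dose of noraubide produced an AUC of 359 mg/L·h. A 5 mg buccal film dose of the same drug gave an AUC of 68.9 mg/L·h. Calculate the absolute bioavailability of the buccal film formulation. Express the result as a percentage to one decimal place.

F = (AUC_ev / D_ev) / (AUC_iv / D_iv)
  = (68.9/5) / (359/5)
  = 13.78 / 71.8 = 0.1919
  = 19.19%

F = 19.2%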